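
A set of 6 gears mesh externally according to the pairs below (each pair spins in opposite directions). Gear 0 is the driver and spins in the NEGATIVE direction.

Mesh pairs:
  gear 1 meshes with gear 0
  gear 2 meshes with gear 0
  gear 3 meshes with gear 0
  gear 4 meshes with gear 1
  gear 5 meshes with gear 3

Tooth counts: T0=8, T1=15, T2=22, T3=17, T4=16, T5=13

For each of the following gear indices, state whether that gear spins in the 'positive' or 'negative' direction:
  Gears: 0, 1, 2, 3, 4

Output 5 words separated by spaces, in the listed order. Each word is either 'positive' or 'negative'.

Gear 0 (driver): negative (depth 0)
  gear 1: meshes with gear 0 -> depth 1 -> positive (opposite of gear 0)
  gear 2: meshes with gear 0 -> depth 1 -> positive (opposite of gear 0)
  gear 3: meshes with gear 0 -> depth 1 -> positive (opposite of gear 0)
  gear 4: meshes with gear 1 -> depth 2 -> negative (opposite of gear 1)
  gear 5: meshes with gear 3 -> depth 2 -> negative (opposite of gear 3)
Queried indices 0, 1, 2, 3, 4 -> negative, positive, positive, positive, negative

Answer: negative positive positive positive negative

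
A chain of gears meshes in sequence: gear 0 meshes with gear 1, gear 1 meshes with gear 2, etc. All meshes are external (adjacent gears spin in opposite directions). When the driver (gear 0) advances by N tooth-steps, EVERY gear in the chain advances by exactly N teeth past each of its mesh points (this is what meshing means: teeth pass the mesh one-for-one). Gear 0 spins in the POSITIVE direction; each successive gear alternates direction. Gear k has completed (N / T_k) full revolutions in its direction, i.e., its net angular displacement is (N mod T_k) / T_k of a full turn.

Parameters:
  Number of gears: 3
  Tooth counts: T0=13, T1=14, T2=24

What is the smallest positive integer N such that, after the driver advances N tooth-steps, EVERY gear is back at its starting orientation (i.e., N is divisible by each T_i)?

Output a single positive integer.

Answer: 2184

Derivation:
Gear k returns to start when N is a multiple of T_k.
All gears at start simultaneously when N is a common multiple of [13, 14, 24]; the smallest such N is lcm(13, 14, 24).
Start: lcm = T0 = 13
Fold in T1=14: gcd(13, 14) = 1; lcm(13, 14) = 13 * 14 / 1 = 182 / 1 = 182
Fold in T2=24: gcd(182, 24) = 2; lcm(182, 24) = 182 * 24 / 2 = 4368 / 2 = 2184
Full cycle length = 2184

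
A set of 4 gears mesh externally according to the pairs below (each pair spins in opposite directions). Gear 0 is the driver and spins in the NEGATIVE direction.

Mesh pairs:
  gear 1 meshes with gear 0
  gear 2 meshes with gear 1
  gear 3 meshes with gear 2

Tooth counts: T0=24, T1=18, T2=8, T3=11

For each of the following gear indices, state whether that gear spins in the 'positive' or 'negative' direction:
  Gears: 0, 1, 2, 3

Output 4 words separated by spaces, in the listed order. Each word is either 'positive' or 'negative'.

Gear 0 (driver): negative (depth 0)
  gear 1: meshes with gear 0 -> depth 1 -> positive (opposite of gear 0)
  gear 2: meshes with gear 1 -> depth 2 -> negative (opposite of gear 1)
  gear 3: meshes with gear 2 -> depth 3 -> positive (opposite of gear 2)
Queried indices 0, 1, 2, 3 -> negative, positive, negative, positive

Answer: negative positive negative positive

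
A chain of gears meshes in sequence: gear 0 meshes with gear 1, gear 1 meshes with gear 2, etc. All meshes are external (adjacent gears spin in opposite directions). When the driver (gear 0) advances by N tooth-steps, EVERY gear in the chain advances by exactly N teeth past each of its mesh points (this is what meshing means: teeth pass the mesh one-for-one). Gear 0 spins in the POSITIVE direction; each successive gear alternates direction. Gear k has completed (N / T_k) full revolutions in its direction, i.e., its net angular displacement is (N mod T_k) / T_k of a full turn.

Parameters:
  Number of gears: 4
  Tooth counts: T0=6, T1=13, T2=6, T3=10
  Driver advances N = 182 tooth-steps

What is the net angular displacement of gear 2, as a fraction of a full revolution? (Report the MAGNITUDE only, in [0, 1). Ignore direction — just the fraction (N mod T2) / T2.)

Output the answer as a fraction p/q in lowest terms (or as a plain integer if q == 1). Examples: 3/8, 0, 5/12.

Answer: 1/3

Derivation:
Chain of 4 gears, tooth counts: [6, 13, 6, 10]
  gear 0: T0=6, direction=positive, advance = 182 mod 6 = 2 teeth = 2/6 turn
  gear 1: T1=13, direction=negative, advance = 182 mod 13 = 0 teeth = 0/13 turn
  gear 2: T2=6, direction=positive, advance = 182 mod 6 = 2 teeth = 2/6 turn
  gear 3: T3=10, direction=negative, advance = 182 mod 10 = 2 teeth = 2/10 turn
Gear 2: 182 mod 6 = 2
Fraction = 2 / 6 = 1/3 (gcd(2,6)=2) = 1/3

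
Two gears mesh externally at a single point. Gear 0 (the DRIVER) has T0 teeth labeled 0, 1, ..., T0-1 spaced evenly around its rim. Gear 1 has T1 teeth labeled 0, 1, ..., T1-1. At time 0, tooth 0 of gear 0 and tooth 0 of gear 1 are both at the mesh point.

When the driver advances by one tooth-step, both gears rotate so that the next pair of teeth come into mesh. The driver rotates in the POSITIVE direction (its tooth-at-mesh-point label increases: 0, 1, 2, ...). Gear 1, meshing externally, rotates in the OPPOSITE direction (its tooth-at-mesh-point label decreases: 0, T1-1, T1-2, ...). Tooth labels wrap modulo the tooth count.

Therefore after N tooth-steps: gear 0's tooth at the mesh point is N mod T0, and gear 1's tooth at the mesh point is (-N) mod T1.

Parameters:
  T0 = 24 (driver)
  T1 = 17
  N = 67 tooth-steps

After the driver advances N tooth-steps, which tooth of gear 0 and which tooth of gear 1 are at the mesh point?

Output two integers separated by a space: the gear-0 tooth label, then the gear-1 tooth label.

Gear 0 (driver, T0=24): tooth at mesh = N mod T0
  67 = 2 * 24 + 19, so 67 mod 24 = 19
  gear 0 tooth = 19
Gear 1 (driven, T1=17): tooth at mesh = (-N) mod T1
  67 = 3 * 17 + 16, so 67 mod 17 = 16
  (-67) mod 17 = (-16) mod 17 = 17 - 16 = 1
Mesh after 67 steps: gear-0 tooth 19 meets gear-1 tooth 1

Answer: 19 1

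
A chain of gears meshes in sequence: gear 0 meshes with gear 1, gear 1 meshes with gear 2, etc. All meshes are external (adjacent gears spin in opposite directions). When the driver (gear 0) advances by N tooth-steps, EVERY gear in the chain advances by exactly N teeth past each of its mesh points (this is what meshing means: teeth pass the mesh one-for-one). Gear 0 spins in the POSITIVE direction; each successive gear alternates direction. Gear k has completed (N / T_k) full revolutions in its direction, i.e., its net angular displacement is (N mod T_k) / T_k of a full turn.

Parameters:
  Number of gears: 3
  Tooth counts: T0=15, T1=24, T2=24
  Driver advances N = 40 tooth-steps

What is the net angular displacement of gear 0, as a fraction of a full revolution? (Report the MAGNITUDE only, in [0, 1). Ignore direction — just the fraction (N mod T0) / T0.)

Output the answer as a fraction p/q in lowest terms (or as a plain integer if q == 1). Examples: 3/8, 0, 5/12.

Chain of 3 gears, tooth counts: [15, 24, 24]
  gear 0: T0=15, direction=positive, advance = 40 mod 15 = 10 teeth = 10/15 turn
  gear 1: T1=24, direction=negative, advance = 40 mod 24 = 16 teeth = 16/24 turn
  gear 2: T2=24, direction=positive, advance = 40 mod 24 = 16 teeth = 16/24 turn
Gear 0: 40 mod 15 = 10
Fraction = 10 / 15 = 2/3 (gcd(10,15)=5) = 2/3

Answer: 2/3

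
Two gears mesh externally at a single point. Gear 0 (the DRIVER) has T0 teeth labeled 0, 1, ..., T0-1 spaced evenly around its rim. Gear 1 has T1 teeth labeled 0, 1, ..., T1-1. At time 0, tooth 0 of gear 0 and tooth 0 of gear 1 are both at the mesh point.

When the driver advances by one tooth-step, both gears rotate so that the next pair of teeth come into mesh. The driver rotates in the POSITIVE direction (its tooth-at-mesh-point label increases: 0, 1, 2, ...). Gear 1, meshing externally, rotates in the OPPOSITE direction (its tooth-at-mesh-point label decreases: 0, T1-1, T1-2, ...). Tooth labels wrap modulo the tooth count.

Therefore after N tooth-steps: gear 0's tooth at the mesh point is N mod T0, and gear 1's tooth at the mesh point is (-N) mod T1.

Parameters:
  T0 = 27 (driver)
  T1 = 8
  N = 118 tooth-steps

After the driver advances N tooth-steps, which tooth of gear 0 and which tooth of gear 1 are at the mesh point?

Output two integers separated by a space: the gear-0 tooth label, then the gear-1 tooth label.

Answer: 10 2

Derivation:
Gear 0 (driver, T0=27): tooth at mesh = N mod T0
  118 = 4 * 27 + 10, so 118 mod 27 = 10
  gear 0 tooth = 10
Gear 1 (driven, T1=8): tooth at mesh = (-N) mod T1
  118 = 14 * 8 + 6, so 118 mod 8 = 6
  (-118) mod 8 = (-6) mod 8 = 8 - 6 = 2
Mesh after 118 steps: gear-0 tooth 10 meets gear-1 tooth 2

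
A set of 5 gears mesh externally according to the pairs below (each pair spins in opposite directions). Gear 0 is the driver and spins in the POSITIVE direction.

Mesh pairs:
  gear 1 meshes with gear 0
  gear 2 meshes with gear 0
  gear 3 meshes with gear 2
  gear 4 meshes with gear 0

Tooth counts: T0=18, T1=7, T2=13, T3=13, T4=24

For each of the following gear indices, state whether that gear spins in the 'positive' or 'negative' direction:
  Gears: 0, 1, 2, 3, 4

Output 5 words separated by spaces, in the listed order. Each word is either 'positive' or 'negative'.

Gear 0 (driver): positive (depth 0)
  gear 1: meshes with gear 0 -> depth 1 -> negative (opposite of gear 0)
  gear 2: meshes with gear 0 -> depth 1 -> negative (opposite of gear 0)
  gear 3: meshes with gear 2 -> depth 2 -> positive (opposite of gear 2)
  gear 4: meshes with gear 0 -> depth 1 -> negative (opposite of gear 0)
Queried indices 0, 1, 2, 3, 4 -> positive, negative, negative, positive, negative

Answer: positive negative negative positive negative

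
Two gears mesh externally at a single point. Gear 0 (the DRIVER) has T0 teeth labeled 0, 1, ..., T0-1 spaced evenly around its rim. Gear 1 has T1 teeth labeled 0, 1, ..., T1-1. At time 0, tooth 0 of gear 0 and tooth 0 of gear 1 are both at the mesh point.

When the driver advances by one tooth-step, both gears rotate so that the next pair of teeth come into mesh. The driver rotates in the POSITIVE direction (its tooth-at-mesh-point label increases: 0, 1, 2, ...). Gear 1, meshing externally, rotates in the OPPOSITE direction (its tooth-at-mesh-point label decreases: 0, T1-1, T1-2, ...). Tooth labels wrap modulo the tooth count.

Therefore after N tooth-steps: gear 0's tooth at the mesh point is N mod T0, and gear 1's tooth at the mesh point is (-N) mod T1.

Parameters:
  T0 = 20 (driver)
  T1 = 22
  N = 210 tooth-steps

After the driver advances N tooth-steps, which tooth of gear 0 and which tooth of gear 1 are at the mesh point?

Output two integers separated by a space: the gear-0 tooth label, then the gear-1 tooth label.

Answer: 10 10

Derivation:
Gear 0 (driver, T0=20): tooth at mesh = N mod T0
  210 = 10 * 20 + 10, so 210 mod 20 = 10
  gear 0 tooth = 10
Gear 1 (driven, T1=22): tooth at mesh = (-N) mod T1
  210 = 9 * 22 + 12, so 210 mod 22 = 12
  (-210) mod 22 = (-12) mod 22 = 22 - 12 = 10
Mesh after 210 steps: gear-0 tooth 10 meets gear-1 tooth 10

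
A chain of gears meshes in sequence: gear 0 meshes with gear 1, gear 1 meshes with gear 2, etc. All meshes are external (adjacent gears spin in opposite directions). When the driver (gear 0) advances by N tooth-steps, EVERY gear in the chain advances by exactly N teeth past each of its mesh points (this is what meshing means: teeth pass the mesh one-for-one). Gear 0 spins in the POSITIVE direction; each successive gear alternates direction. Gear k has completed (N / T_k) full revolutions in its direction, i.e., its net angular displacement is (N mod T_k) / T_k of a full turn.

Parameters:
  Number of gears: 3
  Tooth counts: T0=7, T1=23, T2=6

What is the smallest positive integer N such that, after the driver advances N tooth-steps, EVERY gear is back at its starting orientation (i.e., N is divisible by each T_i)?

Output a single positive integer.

Gear k returns to start when N is a multiple of T_k.
All gears at start simultaneously when N is a common multiple of [7, 23, 6]; the smallest such N is lcm(7, 23, 6).
Start: lcm = T0 = 7
Fold in T1=23: gcd(7, 23) = 1; lcm(7, 23) = 7 * 23 / 1 = 161 / 1 = 161
Fold in T2=6: gcd(161, 6) = 1; lcm(161, 6) = 161 * 6 / 1 = 966 / 1 = 966
Full cycle length = 966

Answer: 966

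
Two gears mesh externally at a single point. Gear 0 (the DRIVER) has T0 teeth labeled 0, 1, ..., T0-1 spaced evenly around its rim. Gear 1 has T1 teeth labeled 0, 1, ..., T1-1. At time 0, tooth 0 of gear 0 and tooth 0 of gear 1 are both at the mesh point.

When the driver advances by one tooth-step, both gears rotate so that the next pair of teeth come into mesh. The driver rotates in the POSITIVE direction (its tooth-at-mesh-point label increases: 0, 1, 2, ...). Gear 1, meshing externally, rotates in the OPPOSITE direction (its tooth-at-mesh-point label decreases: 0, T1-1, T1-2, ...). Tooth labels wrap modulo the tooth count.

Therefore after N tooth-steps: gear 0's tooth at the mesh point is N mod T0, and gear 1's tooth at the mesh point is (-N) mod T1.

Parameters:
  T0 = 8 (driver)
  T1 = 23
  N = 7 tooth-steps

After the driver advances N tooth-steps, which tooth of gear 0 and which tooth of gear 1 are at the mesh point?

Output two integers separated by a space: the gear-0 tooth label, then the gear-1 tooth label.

Gear 0 (driver, T0=8): tooth at mesh = N mod T0
  7 = 0 * 8 + 7, so 7 mod 8 = 7
  gear 0 tooth = 7
Gear 1 (driven, T1=23): tooth at mesh = (-N) mod T1
  7 = 0 * 23 + 7, so 7 mod 23 = 7
  (-7) mod 23 = (-7) mod 23 = 23 - 7 = 16
Mesh after 7 steps: gear-0 tooth 7 meets gear-1 tooth 16

Answer: 7 16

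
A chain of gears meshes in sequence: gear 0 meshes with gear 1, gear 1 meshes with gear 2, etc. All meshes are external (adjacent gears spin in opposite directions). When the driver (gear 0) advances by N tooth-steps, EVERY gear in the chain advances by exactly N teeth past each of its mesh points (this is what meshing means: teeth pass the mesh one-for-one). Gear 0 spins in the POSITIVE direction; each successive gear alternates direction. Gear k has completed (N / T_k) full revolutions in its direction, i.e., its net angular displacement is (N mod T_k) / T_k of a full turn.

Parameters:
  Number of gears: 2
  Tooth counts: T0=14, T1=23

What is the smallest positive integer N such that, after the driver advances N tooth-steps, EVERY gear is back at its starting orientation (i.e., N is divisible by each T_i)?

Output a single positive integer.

Answer: 322

Derivation:
Gear k returns to start when N is a multiple of T_k.
All gears at start simultaneously when N is a common multiple of [14, 23]; the smallest such N is lcm(14, 23).
Start: lcm = T0 = 14
Fold in T1=23: gcd(14, 23) = 1; lcm(14, 23) = 14 * 23 / 1 = 322 / 1 = 322
Full cycle length = 322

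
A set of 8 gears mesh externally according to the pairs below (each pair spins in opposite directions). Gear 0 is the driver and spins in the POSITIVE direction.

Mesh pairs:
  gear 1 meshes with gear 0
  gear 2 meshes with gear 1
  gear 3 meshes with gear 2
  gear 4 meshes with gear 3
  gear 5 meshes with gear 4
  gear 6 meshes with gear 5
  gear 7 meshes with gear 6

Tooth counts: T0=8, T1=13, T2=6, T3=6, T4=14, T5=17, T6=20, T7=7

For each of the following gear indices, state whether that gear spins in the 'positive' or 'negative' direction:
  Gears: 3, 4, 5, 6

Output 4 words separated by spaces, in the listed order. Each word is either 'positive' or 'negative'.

Gear 0 (driver): positive (depth 0)
  gear 1: meshes with gear 0 -> depth 1 -> negative (opposite of gear 0)
  gear 2: meshes with gear 1 -> depth 2 -> positive (opposite of gear 1)
  gear 3: meshes with gear 2 -> depth 3 -> negative (opposite of gear 2)
  gear 4: meshes with gear 3 -> depth 4 -> positive (opposite of gear 3)
  gear 5: meshes with gear 4 -> depth 5 -> negative (opposite of gear 4)
  gear 6: meshes with gear 5 -> depth 6 -> positive (opposite of gear 5)
  gear 7: meshes with gear 6 -> depth 7 -> negative (opposite of gear 6)
Queried indices 3, 4, 5, 6 -> negative, positive, negative, positive

Answer: negative positive negative positive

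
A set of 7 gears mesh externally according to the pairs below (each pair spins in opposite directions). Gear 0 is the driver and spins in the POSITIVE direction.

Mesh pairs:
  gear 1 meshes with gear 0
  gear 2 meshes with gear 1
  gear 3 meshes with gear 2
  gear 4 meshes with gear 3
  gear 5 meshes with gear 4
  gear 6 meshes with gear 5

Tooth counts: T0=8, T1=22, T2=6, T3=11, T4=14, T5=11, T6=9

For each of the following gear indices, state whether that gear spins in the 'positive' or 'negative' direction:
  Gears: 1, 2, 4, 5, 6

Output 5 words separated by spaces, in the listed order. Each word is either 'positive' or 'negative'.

Gear 0 (driver): positive (depth 0)
  gear 1: meshes with gear 0 -> depth 1 -> negative (opposite of gear 0)
  gear 2: meshes with gear 1 -> depth 2 -> positive (opposite of gear 1)
  gear 3: meshes with gear 2 -> depth 3 -> negative (opposite of gear 2)
  gear 4: meshes with gear 3 -> depth 4 -> positive (opposite of gear 3)
  gear 5: meshes with gear 4 -> depth 5 -> negative (opposite of gear 4)
  gear 6: meshes with gear 5 -> depth 6 -> positive (opposite of gear 5)
Queried indices 1, 2, 4, 5, 6 -> negative, positive, positive, negative, positive

Answer: negative positive positive negative positive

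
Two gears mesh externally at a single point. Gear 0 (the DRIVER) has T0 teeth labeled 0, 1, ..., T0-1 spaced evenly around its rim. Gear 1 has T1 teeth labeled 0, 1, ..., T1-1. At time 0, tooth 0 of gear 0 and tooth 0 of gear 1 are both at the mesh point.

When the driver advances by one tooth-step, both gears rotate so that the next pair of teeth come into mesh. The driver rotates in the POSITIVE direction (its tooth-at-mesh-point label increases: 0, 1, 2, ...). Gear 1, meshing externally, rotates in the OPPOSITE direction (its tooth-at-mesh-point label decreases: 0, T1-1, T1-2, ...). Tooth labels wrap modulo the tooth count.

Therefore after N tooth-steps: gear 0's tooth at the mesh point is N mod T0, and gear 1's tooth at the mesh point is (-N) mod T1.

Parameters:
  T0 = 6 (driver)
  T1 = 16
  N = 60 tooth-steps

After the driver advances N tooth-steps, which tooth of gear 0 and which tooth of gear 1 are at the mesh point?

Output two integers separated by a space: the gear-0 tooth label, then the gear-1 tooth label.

Answer: 0 4

Derivation:
Gear 0 (driver, T0=6): tooth at mesh = N mod T0
  60 = 10 * 6 + 0, so 60 mod 6 = 0
  gear 0 tooth = 0
Gear 1 (driven, T1=16): tooth at mesh = (-N) mod T1
  60 = 3 * 16 + 12, so 60 mod 16 = 12
  (-60) mod 16 = (-12) mod 16 = 16 - 12 = 4
Mesh after 60 steps: gear-0 tooth 0 meets gear-1 tooth 4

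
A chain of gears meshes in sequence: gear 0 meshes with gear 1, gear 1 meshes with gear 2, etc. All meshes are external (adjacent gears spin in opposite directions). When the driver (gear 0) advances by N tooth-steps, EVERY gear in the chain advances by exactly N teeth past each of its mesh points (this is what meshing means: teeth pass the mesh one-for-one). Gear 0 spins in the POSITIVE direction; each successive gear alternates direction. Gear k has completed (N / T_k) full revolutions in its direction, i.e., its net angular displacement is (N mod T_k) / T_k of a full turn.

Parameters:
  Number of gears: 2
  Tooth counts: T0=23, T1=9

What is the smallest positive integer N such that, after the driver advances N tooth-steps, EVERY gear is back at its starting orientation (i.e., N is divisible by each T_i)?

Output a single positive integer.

Gear k returns to start when N is a multiple of T_k.
All gears at start simultaneously when N is a common multiple of [23, 9]; the smallest such N is lcm(23, 9).
Start: lcm = T0 = 23
Fold in T1=9: gcd(23, 9) = 1; lcm(23, 9) = 23 * 9 / 1 = 207 / 1 = 207
Full cycle length = 207

Answer: 207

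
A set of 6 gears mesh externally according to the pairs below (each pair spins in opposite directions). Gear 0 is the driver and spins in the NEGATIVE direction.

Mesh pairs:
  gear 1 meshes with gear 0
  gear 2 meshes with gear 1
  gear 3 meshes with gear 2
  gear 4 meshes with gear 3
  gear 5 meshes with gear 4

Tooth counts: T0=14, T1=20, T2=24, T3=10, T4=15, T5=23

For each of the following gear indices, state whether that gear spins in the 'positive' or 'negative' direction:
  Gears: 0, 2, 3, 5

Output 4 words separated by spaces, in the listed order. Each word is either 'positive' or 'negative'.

Answer: negative negative positive positive

Derivation:
Gear 0 (driver): negative (depth 0)
  gear 1: meshes with gear 0 -> depth 1 -> positive (opposite of gear 0)
  gear 2: meshes with gear 1 -> depth 2 -> negative (opposite of gear 1)
  gear 3: meshes with gear 2 -> depth 3 -> positive (opposite of gear 2)
  gear 4: meshes with gear 3 -> depth 4 -> negative (opposite of gear 3)
  gear 5: meshes with gear 4 -> depth 5 -> positive (opposite of gear 4)
Queried indices 0, 2, 3, 5 -> negative, negative, positive, positive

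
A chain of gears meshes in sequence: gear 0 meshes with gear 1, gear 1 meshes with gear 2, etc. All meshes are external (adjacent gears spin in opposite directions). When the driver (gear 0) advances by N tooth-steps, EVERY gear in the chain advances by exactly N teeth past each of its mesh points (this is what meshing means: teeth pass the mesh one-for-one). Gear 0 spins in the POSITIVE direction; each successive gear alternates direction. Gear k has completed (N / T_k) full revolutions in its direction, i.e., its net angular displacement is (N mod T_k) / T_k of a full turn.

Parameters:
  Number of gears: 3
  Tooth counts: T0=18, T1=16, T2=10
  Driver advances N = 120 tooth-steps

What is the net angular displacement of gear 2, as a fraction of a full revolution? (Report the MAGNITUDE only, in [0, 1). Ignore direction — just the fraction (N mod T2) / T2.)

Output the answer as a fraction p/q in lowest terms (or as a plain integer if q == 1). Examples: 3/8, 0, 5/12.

Chain of 3 gears, tooth counts: [18, 16, 10]
  gear 0: T0=18, direction=positive, advance = 120 mod 18 = 12 teeth = 12/18 turn
  gear 1: T1=16, direction=negative, advance = 120 mod 16 = 8 teeth = 8/16 turn
  gear 2: T2=10, direction=positive, advance = 120 mod 10 = 0 teeth = 0/10 turn
Gear 2: 120 mod 10 = 0
Fraction = 0 / 10 = 0/1 (gcd(0,10)=10) = 0

Answer: 0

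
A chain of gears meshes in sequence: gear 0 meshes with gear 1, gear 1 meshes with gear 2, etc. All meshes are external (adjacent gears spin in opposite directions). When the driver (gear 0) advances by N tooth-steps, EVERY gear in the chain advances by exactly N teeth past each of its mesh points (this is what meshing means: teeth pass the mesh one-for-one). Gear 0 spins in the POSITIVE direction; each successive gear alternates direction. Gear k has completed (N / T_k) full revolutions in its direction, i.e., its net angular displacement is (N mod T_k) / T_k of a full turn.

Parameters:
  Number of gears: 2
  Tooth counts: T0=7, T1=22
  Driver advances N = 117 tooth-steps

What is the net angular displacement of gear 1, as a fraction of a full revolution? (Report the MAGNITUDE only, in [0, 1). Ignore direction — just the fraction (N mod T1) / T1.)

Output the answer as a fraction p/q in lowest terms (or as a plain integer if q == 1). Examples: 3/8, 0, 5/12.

Answer: 7/22

Derivation:
Chain of 2 gears, tooth counts: [7, 22]
  gear 0: T0=7, direction=positive, advance = 117 mod 7 = 5 teeth = 5/7 turn
  gear 1: T1=22, direction=negative, advance = 117 mod 22 = 7 teeth = 7/22 turn
Gear 1: 117 mod 22 = 7
Fraction = 7 / 22 = 7/22 (gcd(7,22)=1) = 7/22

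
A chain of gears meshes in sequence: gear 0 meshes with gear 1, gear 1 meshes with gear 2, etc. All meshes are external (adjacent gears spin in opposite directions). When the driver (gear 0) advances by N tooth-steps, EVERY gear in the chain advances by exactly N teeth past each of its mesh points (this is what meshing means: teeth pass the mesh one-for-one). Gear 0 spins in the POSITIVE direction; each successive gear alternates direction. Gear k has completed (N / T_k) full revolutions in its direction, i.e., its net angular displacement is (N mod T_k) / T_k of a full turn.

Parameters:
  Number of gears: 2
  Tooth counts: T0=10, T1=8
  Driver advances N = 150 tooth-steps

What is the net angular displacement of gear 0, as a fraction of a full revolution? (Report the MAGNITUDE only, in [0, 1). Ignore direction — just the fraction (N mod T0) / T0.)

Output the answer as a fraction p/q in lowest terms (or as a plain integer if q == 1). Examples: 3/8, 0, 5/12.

Chain of 2 gears, tooth counts: [10, 8]
  gear 0: T0=10, direction=positive, advance = 150 mod 10 = 0 teeth = 0/10 turn
  gear 1: T1=8, direction=negative, advance = 150 mod 8 = 6 teeth = 6/8 turn
Gear 0: 150 mod 10 = 0
Fraction = 0 / 10 = 0/1 (gcd(0,10)=10) = 0

Answer: 0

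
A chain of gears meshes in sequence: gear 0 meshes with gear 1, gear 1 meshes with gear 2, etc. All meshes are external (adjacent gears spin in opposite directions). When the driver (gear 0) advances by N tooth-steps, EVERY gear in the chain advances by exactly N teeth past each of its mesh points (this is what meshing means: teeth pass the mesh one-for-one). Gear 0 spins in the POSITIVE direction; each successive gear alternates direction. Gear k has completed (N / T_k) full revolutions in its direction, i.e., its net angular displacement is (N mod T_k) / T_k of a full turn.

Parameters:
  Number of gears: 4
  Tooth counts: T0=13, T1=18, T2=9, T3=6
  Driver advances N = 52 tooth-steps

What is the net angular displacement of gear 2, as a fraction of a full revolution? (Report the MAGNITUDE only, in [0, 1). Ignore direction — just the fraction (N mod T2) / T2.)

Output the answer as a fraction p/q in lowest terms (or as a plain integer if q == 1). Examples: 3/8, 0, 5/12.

Answer: 7/9

Derivation:
Chain of 4 gears, tooth counts: [13, 18, 9, 6]
  gear 0: T0=13, direction=positive, advance = 52 mod 13 = 0 teeth = 0/13 turn
  gear 1: T1=18, direction=negative, advance = 52 mod 18 = 16 teeth = 16/18 turn
  gear 2: T2=9, direction=positive, advance = 52 mod 9 = 7 teeth = 7/9 turn
  gear 3: T3=6, direction=negative, advance = 52 mod 6 = 4 teeth = 4/6 turn
Gear 2: 52 mod 9 = 7
Fraction = 7 / 9 = 7/9 (gcd(7,9)=1) = 7/9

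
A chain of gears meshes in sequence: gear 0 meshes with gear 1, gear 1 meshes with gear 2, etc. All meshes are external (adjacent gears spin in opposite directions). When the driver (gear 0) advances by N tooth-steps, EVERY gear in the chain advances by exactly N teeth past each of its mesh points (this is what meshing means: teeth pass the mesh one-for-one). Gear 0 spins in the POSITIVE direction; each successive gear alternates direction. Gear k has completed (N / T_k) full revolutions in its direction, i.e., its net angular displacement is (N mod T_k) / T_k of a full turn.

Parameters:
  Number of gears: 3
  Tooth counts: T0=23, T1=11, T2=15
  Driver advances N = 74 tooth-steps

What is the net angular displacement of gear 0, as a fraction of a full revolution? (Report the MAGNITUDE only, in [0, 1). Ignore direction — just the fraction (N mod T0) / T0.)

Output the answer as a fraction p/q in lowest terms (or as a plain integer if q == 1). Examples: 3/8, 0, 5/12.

Answer: 5/23

Derivation:
Chain of 3 gears, tooth counts: [23, 11, 15]
  gear 0: T0=23, direction=positive, advance = 74 mod 23 = 5 teeth = 5/23 turn
  gear 1: T1=11, direction=negative, advance = 74 mod 11 = 8 teeth = 8/11 turn
  gear 2: T2=15, direction=positive, advance = 74 mod 15 = 14 teeth = 14/15 turn
Gear 0: 74 mod 23 = 5
Fraction = 5 / 23 = 5/23 (gcd(5,23)=1) = 5/23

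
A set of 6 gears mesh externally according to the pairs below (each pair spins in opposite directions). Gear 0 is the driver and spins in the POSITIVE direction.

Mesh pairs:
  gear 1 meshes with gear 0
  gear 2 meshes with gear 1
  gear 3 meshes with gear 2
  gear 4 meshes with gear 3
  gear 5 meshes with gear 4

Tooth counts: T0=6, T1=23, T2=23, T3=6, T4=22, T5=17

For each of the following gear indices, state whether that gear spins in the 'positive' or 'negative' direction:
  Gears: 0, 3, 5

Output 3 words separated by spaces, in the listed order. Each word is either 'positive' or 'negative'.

Answer: positive negative negative

Derivation:
Gear 0 (driver): positive (depth 0)
  gear 1: meshes with gear 0 -> depth 1 -> negative (opposite of gear 0)
  gear 2: meshes with gear 1 -> depth 2 -> positive (opposite of gear 1)
  gear 3: meshes with gear 2 -> depth 3 -> negative (opposite of gear 2)
  gear 4: meshes with gear 3 -> depth 4 -> positive (opposite of gear 3)
  gear 5: meshes with gear 4 -> depth 5 -> negative (opposite of gear 4)
Queried indices 0, 3, 5 -> positive, negative, negative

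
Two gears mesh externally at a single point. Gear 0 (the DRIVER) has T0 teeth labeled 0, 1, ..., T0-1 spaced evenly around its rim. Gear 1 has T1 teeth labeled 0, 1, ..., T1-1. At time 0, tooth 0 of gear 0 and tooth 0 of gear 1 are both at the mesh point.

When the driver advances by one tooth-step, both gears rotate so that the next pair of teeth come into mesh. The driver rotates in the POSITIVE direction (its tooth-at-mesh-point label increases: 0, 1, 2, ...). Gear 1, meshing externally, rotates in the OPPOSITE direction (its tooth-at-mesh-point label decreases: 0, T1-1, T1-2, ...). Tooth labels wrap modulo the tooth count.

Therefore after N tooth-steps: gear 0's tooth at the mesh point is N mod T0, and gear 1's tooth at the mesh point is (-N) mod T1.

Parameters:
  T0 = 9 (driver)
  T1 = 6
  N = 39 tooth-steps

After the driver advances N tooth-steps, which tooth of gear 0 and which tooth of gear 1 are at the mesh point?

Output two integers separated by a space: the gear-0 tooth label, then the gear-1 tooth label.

Gear 0 (driver, T0=9): tooth at mesh = N mod T0
  39 = 4 * 9 + 3, so 39 mod 9 = 3
  gear 0 tooth = 3
Gear 1 (driven, T1=6): tooth at mesh = (-N) mod T1
  39 = 6 * 6 + 3, so 39 mod 6 = 3
  (-39) mod 6 = (-3) mod 6 = 6 - 3 = 3
Mesh after 39 steps: gear-0 tooth 3 meets gear-1 tooth 3

Answer: 3 3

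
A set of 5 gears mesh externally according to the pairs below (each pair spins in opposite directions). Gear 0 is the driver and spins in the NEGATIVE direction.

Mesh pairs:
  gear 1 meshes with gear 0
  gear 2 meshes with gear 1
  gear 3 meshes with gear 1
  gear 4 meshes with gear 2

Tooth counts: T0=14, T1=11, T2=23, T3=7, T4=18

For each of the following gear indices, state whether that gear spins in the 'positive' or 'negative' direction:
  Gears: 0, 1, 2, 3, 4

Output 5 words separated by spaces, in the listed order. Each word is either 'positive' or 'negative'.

Answer: negative positive negative negative positive

Derivation:
Gear 0 (driver): negative (depth 0)
  gear 1: meshes with gear 0 -> depth 1 -> positive (opposite of gear 0)
  gear 2: meshes with gear 1 -> depth 2 -> negative (opposite of gear 1)
  gear 3: meshes with gear 1 -> depth 2 -> negative (opposite of gear 1)
  gear 4: meshes with gear 2 -> depth 3 -> positive (opposite of gear 2)
Queried indices 0, 1, 2, 3, 4 -> negative, positive, negative, negative, positive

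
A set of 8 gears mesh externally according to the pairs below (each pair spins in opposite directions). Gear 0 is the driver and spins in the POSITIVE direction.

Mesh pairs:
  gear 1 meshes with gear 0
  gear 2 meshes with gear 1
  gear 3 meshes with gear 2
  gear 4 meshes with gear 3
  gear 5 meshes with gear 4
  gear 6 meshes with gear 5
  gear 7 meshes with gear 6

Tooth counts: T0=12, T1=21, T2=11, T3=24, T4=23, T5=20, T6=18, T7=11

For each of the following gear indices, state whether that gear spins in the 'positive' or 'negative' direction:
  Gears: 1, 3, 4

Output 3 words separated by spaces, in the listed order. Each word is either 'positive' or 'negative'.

Answer: negative negative positive

Derivation:
Gear 0 (driver): positive (depth 0)
  gear 1: meshes with gear 0 -> depth 1 -> negative (opposite of gear 0)
  gear 2: meshes with gear 1 -> depth 2 -> positive (opposite of gear 1)
  gear 3: meshes with gear 2 -> depth 3 -> negative (opposite of gear 2)
  gear 4: meshes with gear 3 -> depth 4 -> positive (opposite of gear 3)
  gear 5: meshes with gear 4 -> depth 5 -> negative (opposite of gear 4)
  gear 6: meshes with gear 5 -> depth 6 -> positive (opposite of gear 5)
  gear 7: meshes with gear 6 -> depth 7 -> negative (opposite of gear 6)
Queried indices 1, 3, 4 -> negative, negative, positive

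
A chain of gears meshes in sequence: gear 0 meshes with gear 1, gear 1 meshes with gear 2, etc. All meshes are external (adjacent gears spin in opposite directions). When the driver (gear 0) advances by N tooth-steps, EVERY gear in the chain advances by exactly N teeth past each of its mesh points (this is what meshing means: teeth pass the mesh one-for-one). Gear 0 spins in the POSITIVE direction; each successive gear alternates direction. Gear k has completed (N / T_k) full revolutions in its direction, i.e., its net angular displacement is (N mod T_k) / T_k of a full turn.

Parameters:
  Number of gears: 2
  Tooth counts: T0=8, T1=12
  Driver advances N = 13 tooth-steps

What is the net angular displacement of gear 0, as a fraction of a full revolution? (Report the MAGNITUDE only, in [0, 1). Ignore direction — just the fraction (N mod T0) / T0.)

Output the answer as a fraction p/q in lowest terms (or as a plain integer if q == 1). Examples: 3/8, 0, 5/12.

Answer: 5/8

Derivation:
Chain of 2 gears, tooth counts: [8, 12]
  gear 0: T0=8, direction=positive, advance = 13 mod 8 = 5 teeth = 5/8 turn
  gear 1: T1=12, direction=negative, advance = 13 mod 12 = 1 teeth = 1/12 turn
Gear 0: 13 mod 8 = 5
Fraction = 5 / 8 = 5/8 (gcd(5,8)=1) = 5/8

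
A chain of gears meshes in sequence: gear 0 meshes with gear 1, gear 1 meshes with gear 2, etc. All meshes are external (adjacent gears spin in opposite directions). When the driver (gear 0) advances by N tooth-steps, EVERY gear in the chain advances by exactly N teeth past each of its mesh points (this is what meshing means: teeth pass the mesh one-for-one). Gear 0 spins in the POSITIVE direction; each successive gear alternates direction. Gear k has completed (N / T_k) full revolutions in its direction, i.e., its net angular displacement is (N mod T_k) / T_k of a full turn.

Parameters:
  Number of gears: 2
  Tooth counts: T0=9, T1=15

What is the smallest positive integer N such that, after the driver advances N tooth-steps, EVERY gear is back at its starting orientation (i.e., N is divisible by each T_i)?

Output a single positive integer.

Answer: 45

Derivation:
Gear k returns to start when N is a multiple of T_k.
All gears at start simultaneously when N is a common multiple of [9, 15]; the smallest such N is lcm(9, 15).
Start: lcm = T0 = 9
Fold in T1=15: gcd(9, 15) = 3; lcm(9, 15) = 9 * 15 / 3 = 135 / 3 = 45
Full cycle length = 45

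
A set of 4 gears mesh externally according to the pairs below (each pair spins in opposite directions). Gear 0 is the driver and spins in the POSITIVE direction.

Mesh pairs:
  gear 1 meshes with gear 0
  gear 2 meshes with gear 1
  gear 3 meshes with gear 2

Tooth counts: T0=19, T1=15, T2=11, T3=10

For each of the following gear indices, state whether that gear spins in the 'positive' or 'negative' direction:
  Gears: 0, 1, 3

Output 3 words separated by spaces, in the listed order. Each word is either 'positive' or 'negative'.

Gear 0 (driver): positive (depth 0)
  gear 1: meshes with gear 0 -> depth 1 -> negative (opposite of gear 0)
  gear 2: meshes with gear 1 -> depth 2 -> positive (opposite of gear 1)
  gear 3: meshes with gear 2 -> depth 3 -> negative (opposite of gear 2)
Queried indices 0, 1, 3 -> positive, negative, negative

Answer: positive negative negative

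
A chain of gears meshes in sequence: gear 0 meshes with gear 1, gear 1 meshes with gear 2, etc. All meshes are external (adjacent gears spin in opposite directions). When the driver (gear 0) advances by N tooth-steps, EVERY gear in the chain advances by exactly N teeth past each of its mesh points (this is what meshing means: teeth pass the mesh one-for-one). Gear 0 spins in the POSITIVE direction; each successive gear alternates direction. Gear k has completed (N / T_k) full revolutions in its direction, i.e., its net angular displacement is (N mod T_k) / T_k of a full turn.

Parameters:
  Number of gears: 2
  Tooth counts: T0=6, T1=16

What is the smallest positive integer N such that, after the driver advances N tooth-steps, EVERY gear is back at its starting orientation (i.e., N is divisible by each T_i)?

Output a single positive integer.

Answer: 48

Derivation:
Gear k returns to start when N is a multiple of T_k.
All gears at start simultaneously when N is a common multiple of [6, 16]; the smallest such N is lcm(6, 16).
Start: lcm = T0 = 6
Fold in T1=16: gcd(6, 16) = 2; lcm(6, 16) = 6 * 16 / 2 = 96 / 2 = 48
Full cycle length = 48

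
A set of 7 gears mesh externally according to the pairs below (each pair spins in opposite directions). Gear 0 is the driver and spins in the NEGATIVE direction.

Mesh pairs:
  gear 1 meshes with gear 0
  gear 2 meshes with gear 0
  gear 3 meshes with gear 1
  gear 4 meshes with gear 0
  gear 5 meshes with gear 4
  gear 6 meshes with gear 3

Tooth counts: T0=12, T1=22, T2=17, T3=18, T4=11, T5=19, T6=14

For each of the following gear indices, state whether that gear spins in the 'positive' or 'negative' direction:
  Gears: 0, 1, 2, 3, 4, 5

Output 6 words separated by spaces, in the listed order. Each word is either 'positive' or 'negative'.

Answer: negative positive positive negative positive negative

Derivation:
Gear 0 (driver): negative (depth 0)
  gear 1: meshes with gear 0 -> depth 1 -> positive (opposite of gear 0)
  gear 2: meshes with gear 0 -> depth 1 -> positive (opposite of gear 0)
  gear 3: meshes with gear 1 -> depth 2 -> negative (opposite of gear 1)
  gear 4: meshes with gear 0 -> depth 1 -> positive (opposite of gear 0)
  gear 5: meshes with gear 4 -> depth 2 -> negative (opposite of gear 4)
  gear 6: meshes with gear 3 -> depth 3 -> positive (opposite of gear 3)
Queried indices 0, 1, 2, 3, 4, 5 -> negative, positive, positive, negative, positive, negative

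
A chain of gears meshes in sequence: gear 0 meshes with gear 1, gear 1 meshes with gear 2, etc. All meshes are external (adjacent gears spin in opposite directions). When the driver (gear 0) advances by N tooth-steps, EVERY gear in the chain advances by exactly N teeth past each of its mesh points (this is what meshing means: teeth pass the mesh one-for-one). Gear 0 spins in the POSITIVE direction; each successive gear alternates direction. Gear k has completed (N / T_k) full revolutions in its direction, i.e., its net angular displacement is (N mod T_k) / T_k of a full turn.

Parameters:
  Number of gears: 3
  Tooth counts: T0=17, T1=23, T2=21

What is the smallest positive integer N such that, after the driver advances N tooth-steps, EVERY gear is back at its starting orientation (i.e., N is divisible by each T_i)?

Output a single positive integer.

Gear k returns to start when N is a multiple of T_k.
All gears at start simultaneously when N is a common multiple of [17, 23, 21]; the smallest such N is lcm(17, 23, 21).
Start: lcm = T0 = 17
Fold in T1=23: gcd(17, 23) = 1; lcm(17, 23) = 17 * 23 / 1 = 391 / 1 = 391
Fold in T2=21: gcd(391, 21) = 1; lcm(391, 21) = 391 * 21 / 1 = 8211 / 1 = 8211
Full cycle length = 8211

Answer: 8211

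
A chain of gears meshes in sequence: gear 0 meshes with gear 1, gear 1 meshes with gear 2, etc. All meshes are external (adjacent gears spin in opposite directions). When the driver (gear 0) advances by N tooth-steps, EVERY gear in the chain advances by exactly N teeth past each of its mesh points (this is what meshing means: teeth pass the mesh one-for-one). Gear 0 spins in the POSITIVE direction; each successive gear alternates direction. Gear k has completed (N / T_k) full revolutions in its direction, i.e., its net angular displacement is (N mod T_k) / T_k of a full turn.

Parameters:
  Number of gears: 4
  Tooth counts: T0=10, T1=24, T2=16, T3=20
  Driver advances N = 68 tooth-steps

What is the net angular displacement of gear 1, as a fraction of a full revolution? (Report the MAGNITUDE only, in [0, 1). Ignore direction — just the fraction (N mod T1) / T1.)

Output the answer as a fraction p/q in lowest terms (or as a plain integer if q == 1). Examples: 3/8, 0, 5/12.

Answer: 5/6

Derivation:
Chain of 4 gears, tooth counts: [10, 24, 16, 20]
  gear 0: T0=10, direction=positive, advance = 68 mod 10 = 8 teeth = 8/10 turn
  gear 1: T1=24, direction=negative, advance = 68 mod 24 = 20 teeth = 20/24 turn
  gear 2: T2=16, direction=positive, advance = 68 mod 16 = 4 teeth = 4/16 turn
  gear 3: T3=20, direction=negative, advance = 68 mod 20 = 8 teeth = 8/20 turn
Gear 1: 68 mod 24 = 20
Fraction = 20 / 24 = 5/6 (gcd(20,24)=4) = 5/6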